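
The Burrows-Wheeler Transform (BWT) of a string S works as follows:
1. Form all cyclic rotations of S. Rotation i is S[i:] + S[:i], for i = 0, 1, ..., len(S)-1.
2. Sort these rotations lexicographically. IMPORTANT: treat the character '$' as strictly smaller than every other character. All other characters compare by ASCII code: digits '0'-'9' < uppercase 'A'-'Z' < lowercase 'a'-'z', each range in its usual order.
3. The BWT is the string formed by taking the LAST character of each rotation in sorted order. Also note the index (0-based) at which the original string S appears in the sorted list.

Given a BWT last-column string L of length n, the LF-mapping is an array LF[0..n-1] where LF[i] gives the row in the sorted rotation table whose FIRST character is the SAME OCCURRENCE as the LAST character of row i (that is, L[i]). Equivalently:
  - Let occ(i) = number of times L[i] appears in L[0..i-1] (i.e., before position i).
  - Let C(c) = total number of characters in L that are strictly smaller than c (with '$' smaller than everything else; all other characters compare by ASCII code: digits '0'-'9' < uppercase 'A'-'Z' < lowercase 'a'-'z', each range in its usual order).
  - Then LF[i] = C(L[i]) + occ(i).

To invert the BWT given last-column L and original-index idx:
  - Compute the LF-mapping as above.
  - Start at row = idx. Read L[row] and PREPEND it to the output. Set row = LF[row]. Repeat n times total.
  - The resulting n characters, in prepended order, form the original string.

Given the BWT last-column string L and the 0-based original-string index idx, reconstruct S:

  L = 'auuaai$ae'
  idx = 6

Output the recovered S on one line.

Answer: ieuaaaua$

Derivation:
LF mapping: 1 7 8 2 3 6 0 4 5
Walk LF starting at row 6, prepending L[row]:
  step 1: row=6, L[6]='$', prepend. Next row=LF[6]=0
  step 2: row=0, L[0]='a', prepend. Next row=LF[0]=1
  step 3: row=1, L[1]='u', prepend. Next row=LF[1]=7
  step 4: row=7, L[7]='a', prepend. Next row=LF[7]=4
  step 5: row=4, L[4]='a', prepend. Next row=LF[4]=3
  step 6: row=3, L[3]='a', prepend. Next row=LF[3]=2
  step 7: row=2, L[2]='u', prepend. Next row=LF[2]=8
  step 8: row=8, L[8]='e', prepend. Next row=LF[8]=5
  step 9: row=5, L[5]='i', prepend. Next row=LF[5]=6
Reversed output: ieuaaaua$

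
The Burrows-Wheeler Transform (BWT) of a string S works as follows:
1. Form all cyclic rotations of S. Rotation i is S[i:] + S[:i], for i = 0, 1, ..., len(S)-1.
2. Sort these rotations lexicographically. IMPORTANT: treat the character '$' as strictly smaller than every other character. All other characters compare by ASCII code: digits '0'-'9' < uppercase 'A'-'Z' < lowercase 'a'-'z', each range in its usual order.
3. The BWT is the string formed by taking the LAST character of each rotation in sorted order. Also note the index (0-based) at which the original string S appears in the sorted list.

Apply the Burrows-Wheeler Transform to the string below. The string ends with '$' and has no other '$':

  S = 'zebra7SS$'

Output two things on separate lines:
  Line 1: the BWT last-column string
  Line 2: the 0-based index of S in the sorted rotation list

All 9 rotations (rotation i = S[i:]+S[:i]):
  rot[0] = zebra7SS$
  rot[1] = ebra7SS$z
  rot[2] = bra7SS$ze
  rot[3] = ra7SS$zeb
  rot[4] = a7SS$zebr
  rot[5] = 7SS$zebra
  rot[6] = SS$zebra7
  rot[7] = S$zebra7S
  rot[8] = $zebra7SS
Sorted (with $ < everything):
  sorted[0] = $zebra7SS  (last char: 'S')
  sorted[1] = 7SS$zebra  (last char: 'a')
  sorted[2] = S$zebra7S  (last char: 'S')
  sorted[3] = SS$zebra7  (last char: '7')
  sorted[4] = a7SS$zebr  (last char: 'r')
  sorted[5] = bra7SS$ze  (last char: 'e')
  sorted[6] = ebra7SS$z  (last char: 'z')
  sorted[7] = ra7SS$zeb  (last char: 'b')
  sorted[8] = zebra7SS$  (last char: '$')
Last column: SaS7rezb$
Original string S is at sorted index 8

Answer: SaS7rezb$
8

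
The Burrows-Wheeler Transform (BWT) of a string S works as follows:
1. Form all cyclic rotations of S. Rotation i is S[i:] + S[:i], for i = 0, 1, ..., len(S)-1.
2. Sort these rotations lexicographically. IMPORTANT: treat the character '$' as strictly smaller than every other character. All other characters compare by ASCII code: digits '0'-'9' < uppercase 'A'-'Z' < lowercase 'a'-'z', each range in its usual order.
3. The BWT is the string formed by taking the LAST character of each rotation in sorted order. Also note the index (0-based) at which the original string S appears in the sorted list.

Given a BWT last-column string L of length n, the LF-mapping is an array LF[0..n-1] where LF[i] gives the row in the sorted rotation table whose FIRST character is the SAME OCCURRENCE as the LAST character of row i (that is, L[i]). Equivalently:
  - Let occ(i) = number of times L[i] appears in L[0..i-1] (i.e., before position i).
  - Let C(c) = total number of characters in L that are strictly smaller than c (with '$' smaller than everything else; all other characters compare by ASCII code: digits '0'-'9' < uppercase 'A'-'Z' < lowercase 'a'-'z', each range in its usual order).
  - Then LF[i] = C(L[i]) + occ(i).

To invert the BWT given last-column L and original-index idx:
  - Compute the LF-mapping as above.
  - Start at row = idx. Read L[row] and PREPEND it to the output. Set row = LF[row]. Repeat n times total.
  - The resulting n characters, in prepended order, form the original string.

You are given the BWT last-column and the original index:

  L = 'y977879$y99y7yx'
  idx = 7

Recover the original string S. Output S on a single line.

Answer: 9977787y99xyyy$

Derivation:
LF mapping: 11 6 1 2 5 3 7 0 12 8 9 13 4 14 10
Walk LF starting at row 7, prepending L[row]:
  step 1: row=7, L[7]='$', prepend. Next row=LF[7]=0
  step 2: row=0, L[0]='y', prepend. Next row=LF[0]=11
  step 3: row=11, L[11]='y', prepend. Next row=LF[11]=13
  step 4: row=13, L[13]='y', prepend. Next row=LF[13]=14
  step 5: row=14, L[14]='x', prepend. Next row=LF[14]=10
  step 6: row=10, L[10]='9', prepend. Next row=LF[10]=9
  step 7: row=9, L[9]='9', prepend. Next row=LF[9]=8
  step 8: row=8, L[8]='y', prepend. Next row=LF[8]=12
  step 9: row=12, L[12]='7', prepend. Next row=LF[12]=4
  step 10: row=4, L[4]='8', prepend. Next row=LF[4]=5
  step 11: row=5, L[5]='7', prepend. Next row=LF[5]=3
  step 12: row=3, L[3]='7', prepend. Next row=LF[3]=2
  step 13: row=2, L[2]='7', prepend. Next row=LF[2]=1
  step 14: row=1, L[1]='9', prepend. Next row=LF[1]=6
  step 15: row=6, L[6]='9', prepend. Next row=LF[6]=7
Reversed output: 9977787y99xyyy$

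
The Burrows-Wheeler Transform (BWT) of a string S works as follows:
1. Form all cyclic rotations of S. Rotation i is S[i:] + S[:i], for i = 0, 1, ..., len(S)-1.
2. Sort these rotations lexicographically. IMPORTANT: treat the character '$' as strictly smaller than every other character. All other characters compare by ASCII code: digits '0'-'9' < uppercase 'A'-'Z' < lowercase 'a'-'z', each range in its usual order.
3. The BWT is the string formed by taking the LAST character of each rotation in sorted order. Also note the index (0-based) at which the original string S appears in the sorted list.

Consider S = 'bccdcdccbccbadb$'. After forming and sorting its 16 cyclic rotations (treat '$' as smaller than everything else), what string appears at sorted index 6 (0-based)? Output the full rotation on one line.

Answer: cbadb$bccdcdccbc

Derivation:
All 16 rotations (rotation i = S[i:]+S[:i]):
  rot[0] = bccdcdccbccbadb$
  rot[1] = ccdcdccbccbadb$b
  rot[2] = cdcdccbccbadb$bc
  rot[3] = dcdccbccbadb$bcc
  rot[4] = cdccbccbadb$bccd
  rot[5] = dccbccbadb$bccdc
  rot[6] = ccbccbadb$bccdcd
  rot[7] = cbccbadb$bccdcdc
  rot[8] = bccbadb$bccdcdcc
  rot[9] = ccbadb$bccdcdccb
  rot[10] = cbadb$bccdcdccbc
  rot[11] = badb$bccdcdccbcc
  rot[12] = adb$bccdcdccbccb
  rot[13] = db$bccdcdccbccba
  rot[14] = b$bccdcdccbccbad
  rot[15] = $bccdcdccbccbadb
Sorted (with $ < everything):
  sorted[0] = $bccdcdccbccbadb
  sorted[1] = adb$bccdcdccbccb
  sorted[2] = b$bccdcdccbccbad
  sorted[3] = badb$bccdcdccbcc
  sorted[4] = bccbadb$bccdcdcc
  sorted[5] = bccdcdccbccbadb$
  sorted[6] = cbadb$bccdcdccbc
  sorted[7] = cbccbadb$bccdcdc
  sorted[8] = ccbadb$bccdcdccb
  sorted[9] = ccbccbadb$bccdcd
  sorted[10] = ccdcdccbccbadb$b
  sorted[11] = cdccbccbadb$bccd
  sorted[12] = cdcdccbccbadb$bc
  sorted[13] = db$bccdcdccbccba
  sorted[14] = dccbccbadb$bccdc
  sorted[15] = dcdccbccbadb$bcc
sorted[6] = cbadb$bccdcdccbc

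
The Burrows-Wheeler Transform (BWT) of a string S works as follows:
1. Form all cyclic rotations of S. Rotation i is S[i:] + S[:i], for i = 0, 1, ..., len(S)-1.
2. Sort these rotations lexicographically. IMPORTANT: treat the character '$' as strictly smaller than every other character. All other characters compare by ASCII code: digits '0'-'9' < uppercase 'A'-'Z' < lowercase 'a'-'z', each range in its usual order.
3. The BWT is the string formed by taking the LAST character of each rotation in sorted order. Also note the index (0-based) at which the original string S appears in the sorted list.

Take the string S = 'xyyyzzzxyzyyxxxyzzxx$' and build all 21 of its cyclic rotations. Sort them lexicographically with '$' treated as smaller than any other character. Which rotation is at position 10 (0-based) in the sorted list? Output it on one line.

Answer: yyyzzzxyzyyxxxyzzxx$x

Derivation:
All 21 rotations (rotation i = S[i:]+S[:i]):
  rot[0] = xyyyzzzxyzyyxxxyzzxx$
  rot[1] = yyyzzzxyzyyxxxyzzxx$x
  rot[2] = yyzzzxyzyyxxxyzzxx$xy
  rot[3] = yzzzxyzyyxxxyzzxx$xyy
  rot[4] = zzzxyzyyxxxyzzxx$xyyy
  rot[5] = zzxyzyyxxxyzzxx$xyyyz
  rot[6] = zxyzyyxxxyzzxx$xyyyzz
  rot[7] = xyzyyxxxyzzxx$xyyyzzz
  rot[8] = yzyyxxxyzzxx$xyyyzzzx
  rot[9] = zyyxxxyzzxx$xyyyzzzxy
  rot[10] = yyxxxyzzxx$xyyyzzzxyz
  rot[11] = yxxxyzzxx$xyyyzzzxyzy
  rot[12] = xxxyzzxx$xyyyzzzxyzyy
  rot[13] = xxyzzxx$xyyyzzzxyzyyx
  rot[14] = xyzzxx$xyyyzzzxyzyyxx
  rot[15] = yzzxx$xyyyzzzxyzyyxxx
  rot[16] = zzxx$xyyyzzzxyzyyxxxy
  rot[17] = zxx$xyyyzzzxyzyyxxxyz
  rot[18] = xx$xyyyzzzxyzyyxxxyzz
  rot[19] = x$xyyyzzzxyzyyxxxyzzx
  rot[20] = $xyyyzzzxyzyyxxxyzzxx
Sorted (with $ < everything):
  sorted[0] = $xyyyzzzxyzyyxxxyzzxx
  sorted[1] = x$xyyyzzzxyzyyxxxyzzx
  sorted[2] = xx$xyyyzzzxyzyyxxxyzz
  sorted[3] = xxxyzzxx$xyyyzzzxyzyy
  sorted[4] = xxyzzxx$xyyyzzzxyzyyx
  sorted[5] = xyyyzzzxyzyyxxxyzzxx$
  sorted[6] = xyzyyxxxyzzxx$xyyyzzz
  sorted[7] = xyzzxx$xyyyzzzxyzyyxx
  sorted[8] = yxxxyzzxx$xyyyzzzxyzy
  sorted[9] = yyxxxyzzxx$xyyyzzzxyz
  sorted[10] = yyyzzzxyzyyxxxyzzxx$x
  sorted[11] = yyzzzxyzyyxxxyzzxx$xy
  sorted[12] = yzyyxxxyzzxx$xyyyzzzx
  sorted[13] = yzzxx$xyyyzzzxyzyyxxx
  sorted[14] = yzzzxyzyyxxxyzzxx$xyy
  sorted[15] = zxx$xyyyzzzxyzyyxxxyz
  sorted[16] = zxyzyyxxxyzzxx$xyyyzz
  sorted[17] = zyyxxxyzzxx$xyyyzzzxy
  sorted[18] = zzxx$xyyyzzzxyzyyxxxy
  sorted[19] = zzxyzyyxxxyzzxx$xyyyz
  sorted[20] = zzzxyzyyxxxyzzxx$xyyy
sorted[10] = yyyzzzxyzyyxxxyzzxx$x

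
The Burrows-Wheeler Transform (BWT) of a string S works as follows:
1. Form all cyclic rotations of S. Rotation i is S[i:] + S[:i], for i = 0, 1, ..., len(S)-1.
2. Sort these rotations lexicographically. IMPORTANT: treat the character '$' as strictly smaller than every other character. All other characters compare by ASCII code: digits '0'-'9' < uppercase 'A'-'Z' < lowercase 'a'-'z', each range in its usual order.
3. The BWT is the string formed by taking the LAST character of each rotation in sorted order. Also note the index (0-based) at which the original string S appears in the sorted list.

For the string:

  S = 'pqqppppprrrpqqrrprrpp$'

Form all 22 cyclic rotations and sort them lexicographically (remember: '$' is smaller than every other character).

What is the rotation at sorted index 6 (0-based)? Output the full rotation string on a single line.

All 22 rotations (rotation i = S[i:]+S[:i]):
  rot[0] = pqqppppprrrpqqrrprrpp$
  rot[1] = qqppppprrrpqqrrprrpp$p
  rot[2] = qppppprrrpqqrrprrpp$pq
  rot[3] = ppppprrrpqqrrprrpp$pqq
  rot[4] = pppprrrpqqrrprrpp$pqqp
  rot[5] = ppprrrpqqrrprrpp$pqqpp
  rot[6] = pprrrpqqrrprrpp$pqqppp
  rot[7] = prrrpqqrrprrpp$pqqpppp
  rot[8] = rrrpqqrrprrpp$pqqppppp
  rot[9] = rrpqqrrprrpp$pqqpppppr
  rot[10] = rpqqrrprrpp$pqqppppprr
  rot[11] = pqqrrprrpp$pqqppppprrr
  rot[12] = qqrrprrpp$pqqppppprrrp
  rot[13] = qrrprrpp$pqqppppprrrpq
  rot[14] = rrprrpp$pqqppppprrrpqq
  rot[15] = rprrpp$pqqppppprrrpqqr
  rot[16] = prrpp$pqqppppprrrpqqrr
  rot[17] = rrpp$pqqppppprrrpqqrrp
  rot[18] = rpp$pqqppppprrrpqqrrpr
  rot[19] = pp$pqqppppprrrpqqrrprr
  rot[20] = p$pqqppppprrrpqqrrprrp
  rot[21] = $pqqppppprrrpqqrrprrpp
Sorted (with $ < everything):
  sorted[0] = $pqqppppprrrpqqrrprrpp
  sorted[1] = p$pqqppppprrrpqqrrprrp
  sorted[2] = pp$pqqppppprrrpqqrrprr
  sorted[3] = ppppprrrpqqrrprrpp$pqq
  sorted[4] = pppprrrpqqrrprrpp$pqqp
  sorted[5] = ppprrrpqqrrprrpp$pqqpp
  sorted[6] = pprrrpqqrrprrpp$pqqppp
  sorted[7] = pqqppppprrrpqqrrprrpp$
  sorted[8] = pqqrrprrpp$pqqppppprrr
  sorted[9] = prrpp$pqqppppprrrpqqrr
  sorted[10] = prrrpqqrrprrpp$pqqpppp
  sorted[11] = qppppprrrpqqrrprrpp$pq
  sorted[12] = qqppppprrrpqqrrprrpp$p
  sorted[13] = qqrrprrpp$pqqppppprrrp
  sorted[14] = qrrprrpp$pqqppppprrrpq
  sorted[15] = rpp$pqqppppprrrpqqrrpr
  sorted[16] = rpqqrrprrpp$pqqppppprr
  sorted[17] = rprrpp$pqqppppprrrpqqr
  sorted[18] = rrpp$pqqppppprrrpqqrrp
  sorted[19] = rrpqqrrprrpp$pqqpppppr
  sorted[20] = rrprrpp$pqqppppprrrpqq
  sorted[21] = rrrpqqrrprrpp$pqqppppp
sorted[6] = pprrrpqqrrprrpp$pqqppp

Answer: pprrrpqqrrprrpp$pqqppp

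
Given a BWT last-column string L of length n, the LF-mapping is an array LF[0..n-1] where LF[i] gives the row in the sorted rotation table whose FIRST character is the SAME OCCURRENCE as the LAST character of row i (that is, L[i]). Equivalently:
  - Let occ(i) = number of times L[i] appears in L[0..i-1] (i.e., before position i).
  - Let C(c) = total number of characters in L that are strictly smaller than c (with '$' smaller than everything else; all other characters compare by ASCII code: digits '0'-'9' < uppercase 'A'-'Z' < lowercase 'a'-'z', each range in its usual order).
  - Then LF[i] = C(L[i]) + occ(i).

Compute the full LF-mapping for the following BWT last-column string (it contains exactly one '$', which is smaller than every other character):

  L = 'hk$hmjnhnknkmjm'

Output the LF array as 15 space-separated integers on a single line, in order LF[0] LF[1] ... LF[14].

Answer: 1 6 0 2 9 4 12 3 13 7 14 8 10 5 11

Derivation:
Char counts: '$':1, 'h':3, 'j':2, 'k':3, 'm':3, 'n':3
C (first-col start): C('$')=0, C('h')=1, C('j')=4, C('k')=6, C('m')=9, C('n')=12
L[0]='h': occ=0, LF[0]=C('h')+0=1+0=1
L[1]='k': occ=0, LF[1]=C('k')+0=6+0=6
L[2]='$': occ=0, LF[2]=C('$')+0=0+0=0
L[3]='h': occ=1, LF[3]=C('h')+1=1+1=2
L[4]='m': occ=0, LF[4]=C('m')+0=9+0=9
L[5]='j': occ=0, LF[5]=C('j')+0=4+0=4
L[6]='n': occ=0, LF[6]=C('n')+0=12+0=12
L[7]='h': occ=2, LF[7]=C('h')+2=1+2=3
L[8]='n': occ=1, LF[8]=C('n')+1=12+1=13
L[9]='k': occ=1, LF[9]=C('k')+1=6+1=7
L[10]='n': occ=2, LF[10]=C('n')+2=12+2=14
L[11]='k': occ=2, LF[11]=C('k')+2=6+2=8
L[12]='m': occ=1, LF[12]=C('m')+1=9+1=10
L[13]='j': occ=1, LF[13]=C('j')+1=4+1=5
L[14]='m': occ=2, LF[14]=C('m')+2=9+2=11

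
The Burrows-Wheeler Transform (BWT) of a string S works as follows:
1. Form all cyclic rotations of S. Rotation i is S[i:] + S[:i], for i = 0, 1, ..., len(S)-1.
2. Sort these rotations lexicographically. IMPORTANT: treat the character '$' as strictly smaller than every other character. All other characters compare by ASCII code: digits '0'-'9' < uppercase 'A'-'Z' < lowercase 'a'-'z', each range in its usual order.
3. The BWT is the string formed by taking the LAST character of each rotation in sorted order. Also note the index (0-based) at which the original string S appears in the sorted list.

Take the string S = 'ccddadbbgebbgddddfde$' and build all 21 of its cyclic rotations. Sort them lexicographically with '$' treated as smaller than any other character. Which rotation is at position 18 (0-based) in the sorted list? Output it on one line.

All 21 rotations (rotation i = S[i:]+S[:i]):
  rot[0] = ccddadbbgebbgddddfde$
  rot[1] = cddadbbgebbgddddfde$c
  rot[2] = ddadbbgebbgddddfde$cc
  rot[3] = dadbbgebbgddddfde$ccd
  rot[4] = adbbgebbgddddfde$ccdd
  rot[5] = dbbgebbgddddfde$ccdda
  rot[6] = bbgebbgddddfde$ccddad
  rot[7] = bgebbgddddfde$ccddadb
  rot[8] = gebbgddddfde$ccddadbb
  rot[9] = ebbgddddfde$ccddadbbg
  rot[10] = bbgddddfde$ccddadbbge
  rot[11] = bgddddfde$ccddadbbgeb
  rot[12] = gddddfde$ccddadbbgebb
  rot[13] = ddddfde$ccddadbbgebbg
  rot[14] = dddfde$ccddadbbgebbgd
  rot[15] = ddfde$ccddadbbgebbgdd
  rot[16] = dfde$ccddadbbgebbgddd
  rot[17] = fde$ccddadbbgebbgdddd
  rot[18] = de$ccddadbbgebbgddddf
  rot[19] = e$ccddadbbgebbgddddfd
  rot[20] = $ccddadbbgebbgddddfde
Sorted (with $ < everything):
  sorted[0] = $ccddadbbgebbgddddfde
  sorted[1] = adbbgebbgddddfde$ccdd
  sorted[2] = bbgddddfde$ccddadbbge
  sorted[3] = bbgebbgddddfde$ccddad
  sorted[4] = bgddddfde$ccddadbbgeb
  sorted[5] = bgebbgddddfde$ccddadb
  sorted[6] = ccddadbbgebbgddddfde$
  sorted[7] = cddadbbgebbgddddfde$c
  sorted[8] = dadbbgebbgddddfde$ccd
  sorted[9] = dbbgebbgddddfde$ccdda
  sorted[10] = ddadbbgebbgddddfde$cc
  sorted[11] = ddddfde$ccddadbbgebbg
  sorted[12] = dddfde$ccddadbbgebbgd
  sorted[13] = ddfde$ccddadbbgebbgdd
  sorted[14] = de$ccddadbbgebbgddddf
  sorted[15] = dfde$ccddadbbgebbgddd
  sorted[16] = e$ccddadbbgebbgddddfd
  sorted[17] = ebbgddddfde$ccddadbbg
  sorted[18] = fde$ccddadbbgebbgdddd
  sorted[19] = gddddfde$ccddadbbgebb
  sorted[20] = gebbgddddfde$ccddadbb
sorted[18] = fde$ccddadbbgebbgdddd

Answer: fde$ccddadbbgebbgdddd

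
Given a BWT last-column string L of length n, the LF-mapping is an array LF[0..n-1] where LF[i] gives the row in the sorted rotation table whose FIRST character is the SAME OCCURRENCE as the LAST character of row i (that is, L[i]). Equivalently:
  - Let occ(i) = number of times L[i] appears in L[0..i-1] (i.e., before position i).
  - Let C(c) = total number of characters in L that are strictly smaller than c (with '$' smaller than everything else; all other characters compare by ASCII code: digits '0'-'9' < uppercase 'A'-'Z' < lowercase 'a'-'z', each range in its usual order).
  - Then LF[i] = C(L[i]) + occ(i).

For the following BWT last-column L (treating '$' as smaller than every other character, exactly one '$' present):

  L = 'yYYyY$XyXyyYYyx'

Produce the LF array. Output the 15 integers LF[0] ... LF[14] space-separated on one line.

Char counts: '$':1, 'X':2, 'Y':5, 'x':1, 'y':6
C (first-col start): C('$')=0, C('X')=1, C('Y')=3, C('x')=8, C('y')=9
L[0]='y': occ=0, LF[0]=C('y')+0=9+0=9
L[1]='Y': occ=0, LF[1]=C('Y')+0=3+0=3
L[2]='Y': occ=1, LF[2]=C('Y')+1=3+1=4
L[3]='y': occ=1, LF[3]=C('y')+1=9+1=10
L[4]='Y': occ=2, LF[4]=C('Y')+2=3+2=5
L[5]='$': occ=0, LF[5]=C('$')+0=0+0=0
L[6]='X': occ=0, LF[6]=C('X')+0=1+0=1
L[7]='y': occ=2, LF[7]=C('y')+2=9+2=11
L[8]='X': occ=1, LF[8]=C('X')+1=1+1=2
L[9]='y': occ=3, LF[9]=C('y')+3=9+3=12
L[10]='y': occ=4, LF[10]=C('y')+4=9+4=13
L[11]='Y': occ=3, LF[11]=C('Y')+3=3+3=6
L[12]='Y': occ=4, LF[12]=C('Y')+4=3+4=7
L[13]='y': occ=5, LF[13]=C('y')+5=9+5=14
L[14]='x': occ=0, LF[14]=C('x')+0=8+0=8

Answer: 9 3 4 10 5 0 1 11 2 12 13 6 7 14 8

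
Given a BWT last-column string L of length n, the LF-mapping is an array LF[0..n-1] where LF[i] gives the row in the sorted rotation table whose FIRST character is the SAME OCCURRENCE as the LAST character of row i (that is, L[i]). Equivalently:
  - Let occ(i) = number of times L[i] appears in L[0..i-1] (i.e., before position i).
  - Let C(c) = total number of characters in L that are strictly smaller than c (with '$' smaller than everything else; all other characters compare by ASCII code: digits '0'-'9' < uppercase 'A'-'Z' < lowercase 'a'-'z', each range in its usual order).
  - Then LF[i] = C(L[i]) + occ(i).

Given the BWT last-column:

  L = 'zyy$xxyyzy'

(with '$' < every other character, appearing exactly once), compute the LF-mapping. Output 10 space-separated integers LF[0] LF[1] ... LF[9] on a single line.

Answer: 8 3 4 0 1 2 5 6 9 7

Derivation:
Char counts: '$':1, 'x':2, 'y':5, 'z':2
C (first-col start): C('$')=0, C('x')=1, C('y')=3, C('z')=8
L[0]='z': occ=0, LF[0]=C('z')+0=8+0=8
L[1]='y': occ=0, LF[1]=C('y')+0=3+0=3
L[2]='y': occ=1, LF[2]=C('y')+1=3+1=4
L[3]='$': occ=0, LF[3]=C('$')+0=0+0=0
L[4]='x': occ=0, LF[4]=C('x')+0=1+0=1
L[5]='x': occ=1, LF[5]=C('x')+1=1+1=2
L[6]='y': occ=2, LF[6]=C('y')+2=3+2=5
L[7]='y': occ=3, LF[7]=C('y')+3=3+3=6
L[8]='z': occ=1, LF[8]=C('z')+1=8+1=9
L[9]='y': occ=4, LF[9]=C('y')+4=3+4=7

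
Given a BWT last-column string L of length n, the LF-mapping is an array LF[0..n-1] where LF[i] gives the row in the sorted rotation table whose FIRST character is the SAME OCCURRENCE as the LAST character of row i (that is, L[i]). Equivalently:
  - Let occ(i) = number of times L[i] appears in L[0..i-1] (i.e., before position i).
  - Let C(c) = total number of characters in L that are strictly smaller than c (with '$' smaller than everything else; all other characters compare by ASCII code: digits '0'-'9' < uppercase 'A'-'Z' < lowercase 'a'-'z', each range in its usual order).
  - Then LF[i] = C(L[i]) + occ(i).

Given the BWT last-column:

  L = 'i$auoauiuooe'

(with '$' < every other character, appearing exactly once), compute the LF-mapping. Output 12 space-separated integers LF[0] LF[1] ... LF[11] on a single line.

Answer: 4 0 1 9 6 2 10 5 11 7 8 3

Derivation:
Char counts: '$':1, 'a':2, 'e':1, 'i':2, 'o':3, 'u':3
C (first-col start): C('$')=0, C('a')=1, C('e')=3, C('i')=4, C('o')=6, C('u')=9
L[0]='i': occ=0, LF[0]=C('i')+0=4+0=4
L[1]='$': occ=0, LF[1]=C('$')+0=0+0=0
L[2]='a': occ=0, LF[2]=C('a')+0=1+0=1
L[3]='u': occ=0, LF[3]=C('u')+0=9+0=9
L[4]='o': occ=0, LF[4]=C('o')+0=6+0=6
L[5]='a': occ=1, LF[5]=C('a')+1=1+1=2
L[6]='u': occ=1, LF[6]=C('u')+1=9+1=10
L[7]='i': occ=1, LF[7]=C('i')+1=4+1=5
L[8]='u': occ=2, LF[8]=C('u')+2=9+2=11
L[9]='o': occ=1, LF[9]=C('o')+1=6+1=7
L[10]='o': occ=2, LF[10]=C('o')+2=6+2=8
L[11]='e': occ=0, LF[11]=C('e')+0=3+0=3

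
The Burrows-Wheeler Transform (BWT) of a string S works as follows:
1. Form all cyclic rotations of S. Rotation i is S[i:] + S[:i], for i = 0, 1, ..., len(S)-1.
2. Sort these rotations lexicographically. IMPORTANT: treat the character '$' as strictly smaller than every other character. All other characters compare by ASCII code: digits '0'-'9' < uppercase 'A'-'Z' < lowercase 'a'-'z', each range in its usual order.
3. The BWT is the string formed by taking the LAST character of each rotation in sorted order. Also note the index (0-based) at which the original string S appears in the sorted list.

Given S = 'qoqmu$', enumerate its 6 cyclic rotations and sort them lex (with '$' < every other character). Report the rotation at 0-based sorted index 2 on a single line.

Answer: oqmu$q

Derivation:
All 6 rotations (rotation i = S[i:]+S[:i]):
  rot[0] = qoqmu$
  rot[1] = oqmu$q
  rot[2] = qmu$qo
  rot[3] = mu$qoq
  rot[4] = u$qoqm
  rot[5] = $qoqmu
Sorted (with $ < everything):
  sorted[0] = $qoqmu
  sorted[1] = mu$qoq
  sorted[2] = oqmu$q
  sorted[3] = qmu$qo
  sorted[4] = qoqmu$
  sorted[5] = u$qoqm
sorted[2] = oqmu$q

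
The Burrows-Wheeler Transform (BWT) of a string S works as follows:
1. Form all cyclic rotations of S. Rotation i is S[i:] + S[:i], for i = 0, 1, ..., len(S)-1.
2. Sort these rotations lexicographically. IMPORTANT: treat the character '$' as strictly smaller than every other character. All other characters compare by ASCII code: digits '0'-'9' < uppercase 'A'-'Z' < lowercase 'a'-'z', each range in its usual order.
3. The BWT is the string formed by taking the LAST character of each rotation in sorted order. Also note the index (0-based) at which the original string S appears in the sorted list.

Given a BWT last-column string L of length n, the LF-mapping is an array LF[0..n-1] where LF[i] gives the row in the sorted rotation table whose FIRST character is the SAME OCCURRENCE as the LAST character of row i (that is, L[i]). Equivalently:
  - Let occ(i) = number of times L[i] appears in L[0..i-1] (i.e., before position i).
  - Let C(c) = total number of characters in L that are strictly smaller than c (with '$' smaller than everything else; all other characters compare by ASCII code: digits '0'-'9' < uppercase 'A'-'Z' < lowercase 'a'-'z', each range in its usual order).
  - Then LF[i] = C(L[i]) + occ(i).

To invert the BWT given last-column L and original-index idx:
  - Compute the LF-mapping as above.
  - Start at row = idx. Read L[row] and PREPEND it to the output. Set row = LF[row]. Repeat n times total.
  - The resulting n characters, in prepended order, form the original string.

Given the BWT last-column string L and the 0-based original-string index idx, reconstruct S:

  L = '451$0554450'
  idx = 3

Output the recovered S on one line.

LF mapping: 4 7 3 0 1 8 9 5 6 10 2
Walk LF starting at row 3, prepending L[row]:
  step 1: row=3, L[3]='$', prepend. Next row=LF[3]=0
  step 2: row=0, L[0]='4', prepend. Next row=LF[0]=4
  step 3: row=4, L[4]='0', prepend. Next row=LF[4]=1
  step 4: row=1, L[1]='5', prepend. Next row=LF[1]=7
  step 5: row=7, L[7]='4', prepend. Next row=LF[7]=5
  step 6: row=5, L[5]='5', prepend. Next row=LF[5]=8
  step 7: row=8, L[8]='4', prepend. Next row=LF[8]=6
  step 8: row=6, L[6]='5', prepend. Next row=LF[6]=9
  step 9: row=9, L[9]='5', prepend. Next row=LF[9]=10
  step 10: row=10, L[10]='0', prepend. Next row=LF[10]=2
  step 11: row=2, L[2]='1', prepend. Next row=LF[2]=3
Reversed output: 1055454504$

Answer: 1055454504$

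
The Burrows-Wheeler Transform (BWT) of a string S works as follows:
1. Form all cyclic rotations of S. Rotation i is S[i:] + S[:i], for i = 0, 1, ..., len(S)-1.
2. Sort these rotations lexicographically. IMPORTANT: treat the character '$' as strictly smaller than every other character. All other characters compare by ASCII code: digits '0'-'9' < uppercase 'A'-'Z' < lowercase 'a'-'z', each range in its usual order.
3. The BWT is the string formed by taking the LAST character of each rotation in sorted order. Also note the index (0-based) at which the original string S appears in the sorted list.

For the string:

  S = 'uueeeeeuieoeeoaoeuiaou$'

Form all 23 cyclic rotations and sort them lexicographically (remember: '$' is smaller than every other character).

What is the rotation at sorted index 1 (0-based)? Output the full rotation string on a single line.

Answer: aoeuiaou$uueeeeeuieoeeo

Derivation:
All 23 rotations (rotation i = S[i:]+S[:i]):
  rot[0] = uueeeeeuieoeeoaoeuiaou$
  rot[1] = ueeeeeuieoeeoaoeuiaou$u
  rot[2] = eeeeeuieoeeoaoeuiaou$uu
  rot[3] = eeeeuieoeeoaoeuiaou$uue
  rot[4] = eeeuieoeeoaoeuiaou$uuee
  rot[5] = eeuieoeeoaoeuiaou$uueee
  rot[6] = euieoeeoaoeuiaou$uueeee
  rot[7] = uieoeeoaoeuiaou$uueeeee
  rot[8] = ieoeeoaoeuiaou$uueeeeeu
  rot[9] = eoeeoaoeuiaou$uueeeeeui
  rot[10] = oeeoaoeuiaou$uueeeeeuie
  rot[11] = eeoaoeuiaou$uueeeeeuieo
  rot[12] = eoaoeuiaou$uueeeeeuieoe
  rot[13] = oaoeuiaou$uueeeeeuieoee
  rot[14] = aoeuiaou$uueeeeeuieoeeo
  rot[15] = oeuiaou$uueeeeeuieoeeoa
  rot[16] = euiaou$uueeeeeuieoeeoao
  rot[17] = uiaou$uueeeeeuieoeeoaoe
  rot[18] = iaou$uueeeeeuieoeeoaoeu
  rot[19] = aou$uueeeeeuieoeeoaoeui
  rot[20] = ou$uueeeeeuieoeeoaoeuia
  rot[21] = u$uueeeeeuieoeeoaoeuiao
  rot[22] = $uueeeeeuieoeeoaoeuiaou
Sorted (with $ < everything):
  sorted[0] = $uueeeeeuieoeeoaoeuiaou
  sorted[1] = aoeuiaou$uueeeeeuieoeeo
  sorted[2] = aou$uueeeeeuieoeeoaoeui
  sorted[3] = eeeeeuieoeeoaoeuiaou$uu
  sorted[4] = eeeeuieoeeoaoeuiaou$uue
  sorted[5] = eeeuieoeeoaoeuiaou$uuee
  sorted[6] = eeoaoeuiaou$uueeeeeuieo
  sorted[7] = eeuieoeeoaoeuiaou$uueee
  sorted[8] = eoaoeuiaou$uueeeeeuieoe
  sorted[9] = eoeeoaoeuiaou$uueeeeeui
  sorted[10] = euiaou$uueeeeeuieoeeoao
  sorted[11] = euieoeeoaoeuiaou$uueeee
  sorted[12] = iaou$uueeeeeuieoeeoaoeu
  sorted[13] = ieoeeoaoeuiaou$uueeeeeu
  sorted[14] = oaoeuiaou$uueeeeeuieoee
  sorted[15] = oeeoaoeuiaou$uueeeeeuie
  sorted[16] = oeuiaou$uueeeeeuieoeeoa
  sorted[17] = ou$uueeeeeuieoeeoaoeuia
  sorted[18] = u$uueeeeeuieoeeoaoeuiao
  sorted[19] = ueeeeeuieoeeoaoeuiaou$u
  sorted[20] = uiaou$uueeeeeuieoeeoaoe
  sorted[21] = uieoeeoaoeuiaou$uueeeee
  sorted[22] = uueeeeeuieoeeoaoeuiaou$
sorted[1] = aoeuiaou$uueeeeeuieoeeo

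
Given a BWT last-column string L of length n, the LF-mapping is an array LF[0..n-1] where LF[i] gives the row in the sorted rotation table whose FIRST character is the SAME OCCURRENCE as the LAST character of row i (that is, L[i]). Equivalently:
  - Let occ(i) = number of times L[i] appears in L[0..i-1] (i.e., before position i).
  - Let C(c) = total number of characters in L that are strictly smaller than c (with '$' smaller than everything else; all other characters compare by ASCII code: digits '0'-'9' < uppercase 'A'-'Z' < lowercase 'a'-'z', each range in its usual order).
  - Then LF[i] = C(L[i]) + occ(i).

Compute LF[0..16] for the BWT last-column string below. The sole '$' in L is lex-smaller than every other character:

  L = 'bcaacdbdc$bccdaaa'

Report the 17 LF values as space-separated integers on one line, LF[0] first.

Char counts: '$':1, 'a':5, 'b':3, 'c':5, 'd':3
C (first-col start): C('$')=0, C('a')=1, C('b')=6, C('c')=9, C('d')=14
L[0]='b': occ=0, LF[0]=C('b')+0=6+0=6
L[1]='c': occ=0, LF[1]=C('c')+0=9+0=9
L[2]='a': occ=0, LF[2]=C('a')+0=1+0=1
L[3]='a': occ=1, LF[3]=C('a')+1=1+1=2
L[4]='c': occ=1, LF[4]=C('c')+1=9+1=10
L[5]='d': occ=0, LF[5]=C('d')+0=14+0=14
L[6]='b': occ=1, LF[6]=C('b')+1=6+1=7
L[7]='d': occ=1, LF[7]=C('d')+1=14+1=15
L[8]='c': occ=2, LF[8]=C('c')+2=9+2=11
L[9]='$': occ=0, LF[9]=C('$')+0=0+0=0
L[10]='b': occ=2, LF[10]=C('b')+2=6+2=8
L[11]='c': occ=3, LF[11]=C('c')+3=9+3=12
L[12]='c': occ=4, LF[12]=C('c')+4=9+4=13
L[13]='d': occ=2, LF[13]=C('d')+2=14+2=16
L[14]='a': occ=2, LF[14]=C('a')+2=1+2=3
L[15]='a': occ=3, LF[15]=C('a')+3=1+3=4
L[16]='a': occ=4, LF[16]=C('a')+4=1+4=5

Answer: 6 9 1 2 10 14 7 15 11 0 8 12 13 16 3 4 5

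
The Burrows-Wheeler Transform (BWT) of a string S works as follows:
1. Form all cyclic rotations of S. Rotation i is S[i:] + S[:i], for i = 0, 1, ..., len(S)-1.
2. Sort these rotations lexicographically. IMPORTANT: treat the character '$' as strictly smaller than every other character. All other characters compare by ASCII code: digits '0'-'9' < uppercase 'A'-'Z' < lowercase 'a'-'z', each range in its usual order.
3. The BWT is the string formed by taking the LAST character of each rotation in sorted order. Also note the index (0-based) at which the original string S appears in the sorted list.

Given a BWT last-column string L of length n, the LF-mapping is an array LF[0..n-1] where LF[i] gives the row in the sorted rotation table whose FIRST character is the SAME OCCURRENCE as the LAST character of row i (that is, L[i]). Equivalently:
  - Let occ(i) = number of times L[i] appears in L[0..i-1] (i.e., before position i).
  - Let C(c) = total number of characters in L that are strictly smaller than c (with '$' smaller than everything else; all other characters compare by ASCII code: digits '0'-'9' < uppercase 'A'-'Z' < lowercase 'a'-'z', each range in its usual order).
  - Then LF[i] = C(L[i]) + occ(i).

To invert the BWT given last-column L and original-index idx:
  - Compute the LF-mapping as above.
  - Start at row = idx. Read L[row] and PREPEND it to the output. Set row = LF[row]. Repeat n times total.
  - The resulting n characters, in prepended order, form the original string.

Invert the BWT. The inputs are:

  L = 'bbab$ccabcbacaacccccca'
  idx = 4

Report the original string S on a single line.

LF mapping: 7 8 1 9 0 12 13 2 10 14 11 3 15 4 5 16 17 18 19 20 21 6
Walk LF starting at row 4, prepending L[row]:
  step 1: row=4, L[4]='$', prepend. Next row=LF[4]=0
  step 2: row=0, L[0]='b', prepend. Next row=LF[0]=7
  step 3: row=7, L[7]='a', prepend. Next row=LF[7]=2
  step 4: row=2, L[2]='a', prepend. Next row=LF[2]=1
  step 5: row=1, L[1]='b', prepend. Next row=LF[1]=8
  step 6: row=8, L[8]='b', prepend. Next row=LF[8]=10
  step 7: row=10, L[10]='b', prepend. Next row=LF[10]=11
  step 8: row=11, L[11]='a', prepend. Next row=LF[11]=3
  step 9: row=3, L[3]='b', prepend. Next row=LF[3]=9
  step 10: row=9, L[9]='c', prepend. Next row=LF[9]=14
  step 11: row=14, L[14]='a', prepend. Next row=LF[14]=5
  step 12: row=5, L[5]='c', prepend. Next row=LF[5]=12
  step 13: row=12, L[12]='c', prepend. Next row=LF[12]=15
  step 14: row=15, L[15]='c', prepend. Next row=LF[15]=16
  step 15: row=16, L[16]='c', prepend. Next row=LF[16]=17
  step 16: row=17, L[17]='c', prepend. Next row=LF[17]=18
  step 17: row=18, L[18]='c', prepend. Next row=LF[18]=19
  step 18: row=19, L[19]='c', prepend. Next row=LF[19]=20
  step 19: row=20, L[20]='c', prepend. Next row=LF[20]=21
  step 20: row=21, L[21]='a', prepend. Next row=LF[21]=6
  step 21: row=6, L[6]='c', prepend. Next row=LF[6]=13
  step 22: row=13, L[13]='a', prepend. Next row=LF[13]=4
Reversed output: acaccccccccacbabbbaab$

Answer: acaccccccccacbabbbaab$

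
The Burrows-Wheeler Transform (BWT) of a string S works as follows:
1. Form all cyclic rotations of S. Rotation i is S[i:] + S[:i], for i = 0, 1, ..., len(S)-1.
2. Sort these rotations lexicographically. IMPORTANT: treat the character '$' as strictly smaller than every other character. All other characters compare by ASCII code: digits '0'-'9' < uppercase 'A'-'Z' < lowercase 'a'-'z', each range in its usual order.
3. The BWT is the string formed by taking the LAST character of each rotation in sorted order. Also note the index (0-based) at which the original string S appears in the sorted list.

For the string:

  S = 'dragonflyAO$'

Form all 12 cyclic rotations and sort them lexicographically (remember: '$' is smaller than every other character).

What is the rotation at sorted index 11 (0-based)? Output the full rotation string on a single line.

Answer: yAO$dragonfl

Derivation:
All 12 rotations (rotation i = S[i:]+S[:i]):
  rot[0] = dragonflyAO$
  rot[1] = ragonflyAO$d
  rot[2] = agonflyAO$dr
  rot[3] = gonflyAO$dra
  rot[4] = onflyAO$drag
  rot[5] = nflyAO$drago
  rot[6] = flyAO$dragon
  rot[7] = lyAO$dragonf
  rot[8] = yAO$dragonfl
  rot[9] = AO$dragonfly
  rot[10] = O$dragonflyA
  rot[11] = $dragonflyAO
Sorted (with $ < everything):
  sorted[0] = $dragonflyAO
  sorted[1] = AO$dragonfly
  sorted[2] = O$dragonflyA
  sorted[3] = agonflyAO$dr
  sorted[4] = dragonflyAO$
  sorted[5] = flyAO$dragon
  sorted[6] = gonflyAO$dra
  sorted[7] = lyAO$dragonf
  sorted[8] = nflyAO$drago
  sorted[9] = onflyAO$drag
  sorted[10] = ragonflyAO$d
  sorted[11] = yAO$dragonfl
sorted[11] = yAO$dragonfl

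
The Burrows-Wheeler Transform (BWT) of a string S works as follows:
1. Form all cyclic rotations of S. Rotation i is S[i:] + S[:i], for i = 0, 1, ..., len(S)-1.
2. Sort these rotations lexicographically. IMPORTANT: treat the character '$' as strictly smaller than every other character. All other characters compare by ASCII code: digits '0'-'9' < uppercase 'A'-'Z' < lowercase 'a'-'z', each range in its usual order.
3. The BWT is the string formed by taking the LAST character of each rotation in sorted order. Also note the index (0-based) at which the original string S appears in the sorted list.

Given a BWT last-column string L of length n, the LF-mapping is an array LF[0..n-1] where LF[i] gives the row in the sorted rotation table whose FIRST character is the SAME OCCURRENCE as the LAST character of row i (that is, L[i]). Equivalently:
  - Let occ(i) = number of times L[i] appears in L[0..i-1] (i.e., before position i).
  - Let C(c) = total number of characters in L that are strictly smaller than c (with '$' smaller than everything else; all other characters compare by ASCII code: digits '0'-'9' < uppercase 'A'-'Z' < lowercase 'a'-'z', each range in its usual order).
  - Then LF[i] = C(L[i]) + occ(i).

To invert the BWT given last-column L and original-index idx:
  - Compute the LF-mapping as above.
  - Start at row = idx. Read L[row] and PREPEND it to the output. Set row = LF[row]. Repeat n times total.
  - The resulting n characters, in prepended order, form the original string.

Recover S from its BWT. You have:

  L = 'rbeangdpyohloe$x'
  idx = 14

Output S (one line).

Answer: xylophonebadger$

Derivation:
LF mapping: 13 2 4 1 9 6 3 12 15 10 7 8 11 5 0 14
Walk LF starting at row 14, prepending L[row]:
  step 1: row=14, L[14]='$', prepend. Next row=LF[14]=0
  step 2: row=0, L[0]='r', prepend. Next row=LF[0]=13
  step 3: row=13, L[13]='e', prepend. Next row=LF[13]=5
  step 4: row=5, L[5]='g', prepend. Next row=LF[5]=6
  step 5: row=6, L[6]='d', prepend. Next row=LF[6]=3
  step 6: row=3, L[3]='a', prepend. Next row=LF[3]=1
  step 7: row=1, L[1]='b', prepend. Next row=LF[1]=2
  step 8: row=2, L[2]='e', prepend. Next row=LF[2]=4
  step 9: row=4, L[4]='n', prepend. Next row=LF[4]=9
  step 10: row=9, L[9]='o', prepend. Next row=LF[9]=10
  step 11: row=10, L[10]='h', prepend. Next row=LF[10]=7
  step 12: row=7, L[7]='p', prepend. Next row=LF[7]=12
  step 13: row=12, L[12]='o', prepend. Next row=LF[12]=11
  step 14: row=11, L[11]='l', prepend. Next row=LF[11]=8
  step 15: row=8, L[8]='y', prepend. Next row=LF[8]=15
  step 16: row=15, L[15]='x', prepend. Next row=LF[15]=14
Reversed output: xylophonebadger$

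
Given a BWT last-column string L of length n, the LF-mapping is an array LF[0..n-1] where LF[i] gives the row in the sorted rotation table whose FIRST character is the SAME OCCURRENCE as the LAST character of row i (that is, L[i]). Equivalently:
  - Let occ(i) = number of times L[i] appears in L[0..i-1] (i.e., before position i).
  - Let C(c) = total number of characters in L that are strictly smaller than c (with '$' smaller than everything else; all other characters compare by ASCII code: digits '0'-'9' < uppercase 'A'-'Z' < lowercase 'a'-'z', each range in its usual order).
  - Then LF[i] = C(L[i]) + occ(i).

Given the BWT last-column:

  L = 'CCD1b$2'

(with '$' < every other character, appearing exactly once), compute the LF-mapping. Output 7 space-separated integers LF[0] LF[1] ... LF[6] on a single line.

Answer: 3 4 5 1 6 0 2

Derivation:
Char counts: '$':1, '1':1, '2':1, 'C':2, 'D':1, 'b':1
C (first-col start): C('$')=0, C('1')=1, C('2')=2, C('C')=3, C('D')=5, C('b')=6
L[0]='C': occ=0, LF[0]=C('C')+0=3+0=3
L[1]='C': occ=1, LF[1]=C('C')+1=3+1=4
L[2]='D': occ=0, LF[2]=C('D')+0=5+0=5
L[3]='1': occ=0, LF[3]=C('1')+0=1+0=1
L[4]='b': occ=0, LF[4]=C('b')+0=6+0=6
L[5]='$': occ=0, LF[5]=C('$')+0=0+0=0
L[6]='2': occ=0, LF[6]=C('2')+0=2+0=2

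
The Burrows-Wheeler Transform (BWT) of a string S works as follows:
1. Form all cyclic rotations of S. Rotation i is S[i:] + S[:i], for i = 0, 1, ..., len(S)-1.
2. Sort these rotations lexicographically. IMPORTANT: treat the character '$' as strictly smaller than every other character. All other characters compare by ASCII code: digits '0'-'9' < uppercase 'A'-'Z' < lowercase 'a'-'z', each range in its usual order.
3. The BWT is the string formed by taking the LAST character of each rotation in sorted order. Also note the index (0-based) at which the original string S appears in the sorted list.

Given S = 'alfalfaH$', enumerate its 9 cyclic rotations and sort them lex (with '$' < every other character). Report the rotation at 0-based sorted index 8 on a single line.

Answer: lfalfaH$a

Derivation:
All 9 rotations (rotation i = S[i:]+S[:i]):
  rot[0] = alfalfaH$
  rot[1] = lfalfaH$a
  rot[2] = falfaH$al
  rot[3] = alfaH$alf
  rot[4] = lfaH$alfa
  rot[5] = faH$alfal
  rot[6] = aH$alfalf
  rot[7] = H$alfalfa
  rot[8] = $alfalfaH
Sorted (with $ < everything):
  sorted[0] = $alfalfaH
  sorted[1] = H$alfalfa
  sorted[2] = aH$alfalf
  sorted[3] = alfaH$alf
  sorted[4] = alfalfaH$
  sorted[5] = faH$alfal
  sorted[6] = falfaH$al
  sorted[7] = lfaH$alfa
  sorted[8] = lfalfaH$a
sorted[8] = lfalfaH$a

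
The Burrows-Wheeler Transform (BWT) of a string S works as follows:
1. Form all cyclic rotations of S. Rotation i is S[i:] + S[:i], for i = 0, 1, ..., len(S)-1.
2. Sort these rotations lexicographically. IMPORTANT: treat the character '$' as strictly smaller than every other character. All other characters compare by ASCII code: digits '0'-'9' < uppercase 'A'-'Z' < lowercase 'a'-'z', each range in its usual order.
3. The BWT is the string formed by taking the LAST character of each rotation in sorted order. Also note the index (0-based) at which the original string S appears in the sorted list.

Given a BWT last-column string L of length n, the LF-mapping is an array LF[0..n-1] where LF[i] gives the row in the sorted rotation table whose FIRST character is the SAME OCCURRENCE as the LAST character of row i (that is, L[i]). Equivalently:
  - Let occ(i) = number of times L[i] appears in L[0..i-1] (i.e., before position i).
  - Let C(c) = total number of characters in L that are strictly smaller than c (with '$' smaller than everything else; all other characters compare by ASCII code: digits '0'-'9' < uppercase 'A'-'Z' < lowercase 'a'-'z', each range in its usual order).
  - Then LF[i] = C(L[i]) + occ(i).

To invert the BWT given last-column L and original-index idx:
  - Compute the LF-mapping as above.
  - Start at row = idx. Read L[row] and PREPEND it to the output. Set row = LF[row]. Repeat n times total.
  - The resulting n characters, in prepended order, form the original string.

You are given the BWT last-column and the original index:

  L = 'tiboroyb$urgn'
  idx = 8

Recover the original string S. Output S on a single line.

Answer: ribbonyogurt$

Derivation:
LF mapping: 10 4 1 6 8 7 12 2 0 11 9 3 5
Walk LF starting at row 8, prepending L[row]:
  step 1: row=8, L[8]='$', prepend. Next row=LF[8]=0
  step 2: row=0, L[0]='t', prepend. Next row=LF[0]=10
  step 3: row=10, L[10]='r', prepend. Next row=LF[10]=9
  step 4: row=9, L[9]='u', prepend. Next row=LF[9]=11
  step 5: row=11, L[11]='g', prepend. Next row=LF[11]=3
  step 6: row=3, L[3]='o', prepend. Next row=LF[3]=6
  step 7: row=6, L[6]='y', prepend. Next row=LF[6]=12
  step 8: row=12, L[12]='n', prepend. Next row=LF[12]=5
  step 9: row=5, L[5]='o', prepend. Next row=LF[5]=7
  step 10: row=7, L[7]='b', prepend. Next row=LF[7]=2
  step 11: row=2, L[2]='b', prepend. Next row=LF[2]=1
  step 12: row=1, L[1]='i', prepend. Next row=LF[1]=4
  step 13: row=4, L[4]='r', prepend. Next row=LF[4]=8
Reversed output: ribbonyogurt$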